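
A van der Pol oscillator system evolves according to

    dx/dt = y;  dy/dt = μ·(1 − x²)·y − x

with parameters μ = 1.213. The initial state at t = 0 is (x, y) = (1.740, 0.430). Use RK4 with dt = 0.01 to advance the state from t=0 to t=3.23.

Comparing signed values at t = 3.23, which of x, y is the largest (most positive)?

t=0.000: state=(1.740, 0.430)
step 1 (dt=0.01): k1=(0.430, -2.798), k2=(0.416, -2.769), k3=(0.416, -2.769), k4=(0.402, -2.741); state += dt/6·(k1+2k2+2k3+k4)
t=0.010: state=(1.744, 0.402)
t=0.020: state=(1.748, 0.375)
t=0.030: state=(1.752, 0.349)
continuing one RK4 step at a time; state shown every 20 steps (Δt=0.2):
t=0.200: state=(1.778, -0.019)
t=0.400: state=(1.745, -0.288)
t=0.600: state=(1.669, -0.455)
t=0.800: state=(1.566, -0.576)
t=1.000: state=(1.440, -0.684)
t=1.200: state=(1.292, -0.802)
t=1.400: state=(1.117, -0.947)
t=1.600: state=(0.909, -1.143)
t=1.800: state=(0.655, -1.418)
t=2.000: state=(0.334, -1.809)
t=2.200: state=(-0.077, -2.320)
t=2.400: state=(-0.592, -2.796)
t=2.600: state=(-1.161, -2.761)
t=2.800: state=(-1.640, -1.910)
t=3.000: state=(-1.911, -0.840)
t=3.200: state=(-2.002, -0.136)
t=3.230: state=(-2.005, -0.065)
compare at T: x=-2.005, y=-0.065

largest component: y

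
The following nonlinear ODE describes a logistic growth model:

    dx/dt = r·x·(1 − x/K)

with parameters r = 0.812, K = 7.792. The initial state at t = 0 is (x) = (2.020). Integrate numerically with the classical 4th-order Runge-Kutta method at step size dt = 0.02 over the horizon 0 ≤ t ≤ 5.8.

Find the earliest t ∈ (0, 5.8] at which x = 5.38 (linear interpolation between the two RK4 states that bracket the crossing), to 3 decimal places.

t = 2.281

t=0.000: state=(2.020)
step 1 (dt=0.02): k1=(1.215), k2=(1.220), k3=(1.220), k4=(1.225); state += dt/6·(k1+2k2+2k3+k4)
t=0.020: state=(2.044)
t=0.040: state=(2.069)
t=0.060: state=(2.094)
continuing one RK4 step at a time; state shown every 10 steps (Δt=0.2):
t=0.200: state=(2.272)
t=0.400: state=(2.542)
t=0.600: state=(2.828)
t=0.800: state=(3.126)
t=1.000: state=(3.435)
t=1.200: state=(3.749)
t=1.400: state=(4.065)
t=1.600: state=(4.379)
t=1.800: state=(4.687)
t=2.000: state=(4.985)
t=2.200: state=(5.269)
t=2.280: state=(5.379)
next step: t=2.300: state=(5.406) — x has crossed 5.38
linear interpolation between t=2.280 (5.37868) and t=2.300 (5.40565) → t≈2.281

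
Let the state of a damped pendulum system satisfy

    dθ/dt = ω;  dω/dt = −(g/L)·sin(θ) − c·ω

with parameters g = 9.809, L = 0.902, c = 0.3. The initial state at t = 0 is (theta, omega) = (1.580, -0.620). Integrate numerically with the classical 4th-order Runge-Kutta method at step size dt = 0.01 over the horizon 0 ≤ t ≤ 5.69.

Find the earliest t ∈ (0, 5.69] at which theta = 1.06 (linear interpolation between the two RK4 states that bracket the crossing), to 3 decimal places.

t=0.000: state=(1.580, -0.620)
step 1 (dt=0.01): k1=(-0.620, -10.688), k2=(-0.673, -10.672), k3=(-0.673, -10.673), k4=(-0.727, -10.657); state += dt/6·(k1+2k2+2k3+k4)
t=0.010: state=(1.573, -0.727)
t=0.020: state=(1.565, -0.833)
t=0.030: state=(1.557, -0.939)
continuing one RK4 step at a time; state shown every 20 steps (Δt=0.2):
t=0.200: state=(1.247, -2.669)
t=0.260: state=(1.071, -3.213)
next step: t=0.270: state=(1.038, -3.298) — theta has crossed 1.06
linear interpolation between t=0.260 (1.07071) and t=0.270 (1.03815) → t≈0.263

t = 0.263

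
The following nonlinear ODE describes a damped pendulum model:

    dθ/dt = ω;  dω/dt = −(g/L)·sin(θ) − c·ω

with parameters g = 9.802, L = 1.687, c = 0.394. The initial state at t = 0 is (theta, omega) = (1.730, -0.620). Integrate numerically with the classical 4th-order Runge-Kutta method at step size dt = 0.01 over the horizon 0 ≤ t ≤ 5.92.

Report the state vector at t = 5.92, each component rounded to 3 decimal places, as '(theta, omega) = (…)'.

(theta, omega) = (0.360, -0.895)

t=0.000: state=(1.730, -0.620)
step 1 (dt=0.01): k1=(-0.620, -5.493), k2=(-0.647, -5.485), k3=(-0.647, -5.485), k4=(-0.675, -5.477); state += dt/6·(k1+2k2+2k3+k4)
t=0.010: state=(1.724, -0.675)
t=0.020: state=(1.717, -0.730)
t=0.030: state=(1.709, -0.784)
continuing one RK4 step at a time; state shown every 20 steps (Δt=0.2):
t=0.200: state=(1.498, -1.686)
t=0.400: state=(1.064, -2.625)
t=0.600: state=(0.473, -3.195)
t=0.800: state=(-0.170, -3.113)
t=1.000: state=(-0.728, -2.382)
t=1.200: state=(-1.100, -1.308)
t=1.400: state=(-1.248, -0.171)
t=1.600: state=(-1.173, 0.894)
t=1.800: state=(-0.901, 1.793)
t=2.000: state=(-0.478, 2.368)
t=2.200: state=(0.013, 2.441)
t=2.400: state=(0.463, 1.984)
t=2.600: state=(0.782, 1.170)
t=2.800: state=(0.923, 0.229)
t=3.000: state=(0.877, -0.674)
t=3.200: state=(0.664, -1.408)
t=3.400: state=(0.334, -1.839)
t=3.600: state=(-0.043, -1.858)
t=3.800: state=(-0.382, -1.473)
t=4.000: state=(-0.614, -0.816)
t=4.200: state=(-0.702, -0.059)
t=4.400: state=(-0.641, 0.650)
t=4.600: state=(-0.453, 1.189)
t=4.800: state=(-0.184, 1.451)
t=5.000: state=(0.105, 1.382)
t=5.200: state=(0.349, 1.018)
t=5.400: state=(0.500, 0.471)
t=5.600: state=(0.534, -0.127)
t=5.800: state=(0.454, -0.655)
t=5.920: state=(0.360, -0.895)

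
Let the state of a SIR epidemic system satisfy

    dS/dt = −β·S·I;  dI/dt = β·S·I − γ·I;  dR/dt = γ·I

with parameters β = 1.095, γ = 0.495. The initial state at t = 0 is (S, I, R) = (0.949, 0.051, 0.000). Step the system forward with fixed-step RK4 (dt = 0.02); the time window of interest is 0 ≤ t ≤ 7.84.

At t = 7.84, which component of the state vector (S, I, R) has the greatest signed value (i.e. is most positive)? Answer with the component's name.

largest component: R

t=0.000: state=(0.949, 0.051, 0.000)
step 1 (dt=0.02): k1=(-0.053, 0.028, 0.025), k2=(-0.053, 0.028, 0.025), k3=(-0.053, 0.028, 0.025), k4=(-0.054, 0.028, 0.026); state += dt/6·(k1+2k2+2k3+k4)
t=0.020: state=(0.948, 0.052, 0.001)
t=0.040: state=(0.947, 0.052, 0.001)
t=0.060: state=(0.946, 0.053, 0.002)
continuing one RK4 step at a time; state shown every 25 steps (Δt=0.5):
t=0.500: state=(0.919, 0.066, 0.014)
t=1.000: state=(0.882, 0.085, 0.033)
t=1.500: state=(0.837, 0.106, 0.057)
t=2.000: state=(0.785, 0.129, 0.086)
t=2.500: state=(0.727, 0.153, 0.121)
t=3.000: state=(0.664, 0.175, 0.161)
t=3.500: state=(0.601, 0.193, 0.207)
t=4.000: state=(0.538, 0.205, 0.256)
t=4.500: state=(0.480, 0.212, 0.308)
t=5.000: state=(0.427, 0.212, 0.361)
t=5.500: state=(0.381, 0.206, 0.412)
t=6.000: state=(0.341, 0.196, 0.462)
t=6.500: state=(0.308, 0.183, 0.509)
t=7.000: state=(0.279, 0.168, 0.553)
t=7.500: state=(0.256, 0.152, 0.592)
t=7.840: state=(0.242, 0.141, 0.617)
compare at T: S=0.242, I=0.141, R=0.617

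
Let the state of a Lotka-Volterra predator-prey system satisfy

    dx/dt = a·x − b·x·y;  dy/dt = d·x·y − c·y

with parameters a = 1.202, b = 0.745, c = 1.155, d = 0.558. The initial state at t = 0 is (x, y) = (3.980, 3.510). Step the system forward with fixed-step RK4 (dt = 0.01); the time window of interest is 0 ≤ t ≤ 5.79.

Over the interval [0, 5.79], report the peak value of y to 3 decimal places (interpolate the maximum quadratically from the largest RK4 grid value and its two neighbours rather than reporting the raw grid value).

t=0.000: state=(3.980, 3.510)
step 1 (dt=0.01): k1=(-5.624, 3.741), k2=(-5.639, 3.706), k3=(-5.638, 3.705), k4=(-5.652, 3.669); state += dt/6·(k1+2k2+2k3+k4)
t=0.010: state=(3.924, 3.547)
t=0.020: state=(3.867, 3.583)
t=0.030: state=(3.810, 3.619)
continuing one RK4 step at a time; state shown every 20 steps (Δt=0.2):
t=0.200: state=(2.862, 4.078)
t=0.400: state=(1.951, 4.223)
t=0.600: state=(1.338, 4.016)
t=0.800: state=(0.962, 3.618)
t=1.000: state=(0.739, 3.154)
t=1.200: state=(0.608, 2.697)
t=1.400: state=(0.534, 2.281)
t=1.600: state=(0.497, 1.917)
t=1.800: state=(0.486, 1.607)
t=2.000: state=(0.497, 1.347)
t=2.200: state=(0.525, 1.132)
t=2.400: state=(0.572, 0.955)
t=2.600: state=(0.638, 0.811)
t=2.800: state=(0.726, 0.694)
t=3.000: state=(0.838, 0.601)
t=3.200: state=(0.980, 0.528)
t=3.400: state=(1.157, 0.472)
t=3.600: state=(1.376, 0.431)
t=3.800: state=(1.645, 0.405)
t=4.000: state=(1.971, 0.393)
t=4.200: state=(2.364, 0.397)
t=4.400: state=(2.829, 0.421)
t=4.600: state=(3.368, 0.472)
t=4.800: state=(3.968, 0.564)
t=5.000: state=(4.590, 0.721)
t=5.200: state=(5.149, 0.987)
t=5.400: state=(5.486, 1.423)
t=5.600: state=(5.389, 2.082)
t=5.790: state=(4.772, 2.877)
largest grid value and its neighbours: y(0.360)=4.22651, y(0.370)=4.22695, y(0.380)=4.22643
parabola through these three points peaks at t≈0.370 with y≈4.22695

max y = 4.227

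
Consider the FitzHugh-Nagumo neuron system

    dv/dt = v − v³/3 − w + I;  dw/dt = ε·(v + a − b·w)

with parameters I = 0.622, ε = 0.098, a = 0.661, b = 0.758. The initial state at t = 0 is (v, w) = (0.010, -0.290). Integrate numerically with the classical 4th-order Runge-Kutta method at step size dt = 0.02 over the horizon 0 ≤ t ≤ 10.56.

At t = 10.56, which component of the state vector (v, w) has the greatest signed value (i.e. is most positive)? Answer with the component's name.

t=0.000: state=(0.010, -0.290)
step 1 (dt=0.02): k1=(0.922, 0.087), k2=(0.930, 0.088), k3=(0.930, 0.088), k4=(0.939, 0.089); state += dt/6·(k1+2k2+2k3+k4)
t=0.020: state=(0.029, -0.288)
t=0.040: state=(0.048, -0.286)
t=0.060: state=(0.067, -0.285)
continuing one RK4 step at a time; state shown every 25 steps (Δt=0.5):
t=0.500: state=(0.585, -0.234)
t=1.000: state=(1.304, -0.148)
t=1.500: state=(1.782, -0.035)
t=2.000: state=(1.922, 0.088)
t=2.500: state=(1.926, 0.209)
t=3.000: state=(1.895, 0.325)
t=3.500: state=(1.854, 0.436)
t=4.000: state=(1.811, 0.540)
t=4.500: state=(1.767, 0.638)
t=5.000: state=(1.723, 0.730)
t=5.500: state=(1.678, 0.817)
t=6.000: state=(1.632, 0.899)
t=6.500: state=(1.585, 0.975)
t=7.000: state=(1.537, 1.046)
t=7.500: state=(1.487, 1.113)
t=8.000: state=(1.436, 1.174)
t=8.500: state=(1.383, 1.231)
t=9.000: state=(1.328, 1.283)
t=9.500: state=(1.269, 1.331)
t=10.000: state=(1.206, 1.374)
t=10.500: state=(1.138, 1.412)
t=10.560: state=(1.130, 1.416)
compare at T: v=1.130, w=1.416

largest component: w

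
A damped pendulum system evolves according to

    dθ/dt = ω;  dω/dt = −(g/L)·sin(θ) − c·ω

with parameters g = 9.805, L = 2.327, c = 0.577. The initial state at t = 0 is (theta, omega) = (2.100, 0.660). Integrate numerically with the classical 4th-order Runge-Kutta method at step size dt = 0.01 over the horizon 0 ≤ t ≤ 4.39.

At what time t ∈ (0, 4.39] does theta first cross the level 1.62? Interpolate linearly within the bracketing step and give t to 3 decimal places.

t=0.000: state=(2.100, 0.660)
step 1 (dt=0.01): k1=(0.660, -4.018), k2=(0.640, -3.999), k3=(0.640, -4.000), k4=(0.620, -3.981); state += dt/6·(k1+2k2+2k3+k4)
t=0.010: state=(2.106, 0.620)
t=0.020: state=(2.112, 0.580)
t=0.030: state=(2.118, 0.541)
continuing one RK4 step at a time; state shown every 20 steps (Δt=0.2):
t=0.200: state=(2.156, -0.082)
t=0.400: state=(2.072, -0.750)
t=0.600: state=(1.857, -1.399)
t=0.740: state=(1.630, -1.847)
next step: t=0.750: state=(1.611, -1.878) — theta has crossed 1.62
linear interpolation between t=0.740 (1.62982) and t=0.750 (1.61119) → t≈0.745

t = 0.745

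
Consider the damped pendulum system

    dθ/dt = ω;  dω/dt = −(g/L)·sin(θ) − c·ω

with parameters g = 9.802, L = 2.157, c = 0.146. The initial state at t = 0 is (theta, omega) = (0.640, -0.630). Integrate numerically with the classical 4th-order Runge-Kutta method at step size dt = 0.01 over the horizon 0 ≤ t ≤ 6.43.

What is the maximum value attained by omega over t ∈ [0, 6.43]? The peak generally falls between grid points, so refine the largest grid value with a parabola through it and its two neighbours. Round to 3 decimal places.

t=0.000: state=(0.640, -0.630)
step 1 (dt=0.01): k1=(-0.630, -2.622), k2=(-0.643, -2.608), k3=(-0.643, -2.608), k4=(-0.656, -2.595); state += dt/6·(k1+2k2+2k3+k4)
t=0.010: state=(0.634, -0.656)
t=0.020: state=(0.627, -0.682)
t=0.030: state=(0.620, -0.707)
continuing one RK4 step at a time; state shown every 25 steps (Δt=0.25):
t=0.250: state=(0.409, -1.175)
t=0.500: state=(0.079, -1.406)
t=0.750: state=(-0.261, -1.249)
t=1.000: state=(-0.519, -0.771)
t=1.250: state=(-0.632, -0.123)
t=1.500: state=(-0.580, 0.529)
t=1.750: state=(-0.380, 1.034)
t=2.000: state=(-0.087, 1.258)
t=2.250: state=(0.220, 1.135)
t=2.500: state=(0.456, 0.716)
t=2.750: state=(0.564, 0.134)
t=3.000: state=(0.522, -0.459)
t=3.250: state=(0.345, -0.920)
t=3.500: state=(0.083, -1.128)
t=3.750: state=(-0.192, -1.023)
t=4.000: state=(-0.406, -0.650)
t=4.250: state=(-0.504, -0.125)
t=4.500: state=(-0.467, 0.411)
t=4.750: state=(-0.309, 0.827)
t=5.000: state=(-0.073, 1.012)
t=5.250: state=(0.174, 0.917)
t=5.500: state=(0.365, 0.580)
t=5.750: state=(0.452, 0.106)
t=6.000: state=(0.417, -0.378)
t=6.250: state=(0.273, -0.748)
t=6.430: state=(0.123, -0.889)
largest grid value and its neighbours: omega(2.030)=1.26187, omega(2.040)=1.26196, omega(2.050)=1.26147
parabola through these three points peaks at t≈2.037 with omega≈1.26199

max omega = 1.262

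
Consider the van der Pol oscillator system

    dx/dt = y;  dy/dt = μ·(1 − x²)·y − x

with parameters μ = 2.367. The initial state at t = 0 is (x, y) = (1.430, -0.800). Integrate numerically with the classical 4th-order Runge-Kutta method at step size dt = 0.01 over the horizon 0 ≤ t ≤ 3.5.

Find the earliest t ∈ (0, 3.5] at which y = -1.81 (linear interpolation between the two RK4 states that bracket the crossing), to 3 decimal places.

t = 0.943

t=0.000: state=(1.430, -0.800)
step 1 (dt=0.01): k1=(-0.800, 0.549), k2=(-0.797, 0.524), k3=(-0.797, 0.525), k4=(-0.795, 0.501); state += dt/6·(k1+2k2+2k3+k4)
t=0.010: state=(1.422, -0.795)
t=0.020: state=(1.414, -0.790)
t=0.030: state=(1.406, -0.786)
continuing one RK4 step at a time; state shown every 20 steps (Δt=0.2):
t=0.200: state=(1.276, -0.766)
t=0.400: state=(1.116, -0.843)
t=0.600: state=(0.932, -1.026)
t=0.800: state=(0.695, -1.376)
t=0.940: state=(0.475, -1.800)
next step: t=0.950: state=(0.457, -1.838) — y has crossed -1.81
linear interpolation between t=0.940 (-1.79960) and t=0.950 (-1.83796) → t≈0.943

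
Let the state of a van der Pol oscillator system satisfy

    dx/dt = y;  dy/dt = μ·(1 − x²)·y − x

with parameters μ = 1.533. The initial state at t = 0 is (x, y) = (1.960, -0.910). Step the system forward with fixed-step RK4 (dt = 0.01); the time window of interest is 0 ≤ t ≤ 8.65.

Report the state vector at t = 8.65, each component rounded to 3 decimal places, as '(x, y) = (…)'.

(x, y) = (0.758, -1.264)

t=0.000: state=(1.960, -0.910)
step 1 (dt=0.01): k1=(-0.910, 2.004), k2=(-0.900, 1.940), k3=(-0.900, 1.942), k4=(-0.891, 1.880); state += dt/6·(k1+2k2+2k3+k4)
t=0.010: state=(1.951, -0.891)
t=0.020: state=(1.942, -0.872)
t=0.030: state=(1.934, -0.855)
continuing one RK4 step at a time; state shown every 50 steps (Δt=0.5):
t=0.500: state=(1.613, -0.628)
t=1.000: state=(1.271, -0.780)
t=1.500: state=(0.784, -1.247)
t=2.000: state=(-0.122, -2.582)
t=2.500: state=(-1.609, -2.298)
t=3.000: state=(-2.016, 0.092)
t=3.500: state=(-1.863, 0.421)
t=4.000: state=(-1.623, 0.542)
t=4.500: state=(-1.311, 0.725)
t=5.000: state=(-0.861, 1.141)
t=5.500: state=(-0.046, 2.315)
t=6.000: state=(1.429, 2.753)
t=6.500: state=(2.015, 0.041)
t=7.000: state=(1.889, -0.401)
t=7.500: state=(1.657, -0.525)
t=8.000: state=(1.357, -0.693)
t=8.500: state=(0.932, -1.062)
t=8.650: state=(0.758, -1.264)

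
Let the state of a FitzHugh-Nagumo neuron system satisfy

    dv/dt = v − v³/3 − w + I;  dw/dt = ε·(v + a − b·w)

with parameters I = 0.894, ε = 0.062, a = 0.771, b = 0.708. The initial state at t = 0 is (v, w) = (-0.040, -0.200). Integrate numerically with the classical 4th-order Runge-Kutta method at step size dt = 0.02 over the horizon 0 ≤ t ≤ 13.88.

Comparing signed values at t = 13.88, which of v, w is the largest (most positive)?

largest component: w

t=0.000: state=(-0.040, -0.200)
step 1 (dt=0.02): k1=(1.054, 0.054), k2=(1.064, 0.055), k3=(1.064, 0.055), k4=(1.074, 0.055); state += dt/6·(k1+2k2+2k3+k4)
t=0.020: state=(-0.019, -0.199)
t=0.040: state=(0.003, -0.198)
t=0.060: state=(0.025, -0.197)
continuing one RK4 step at a time; state shown every 25 steps (Δt=0.5):
t=0.500: state=(0.625, -0.164)
t=1.000: state=(1.443, -0.105)
t=1.500: state=(1.917, -0.026)
t=2.000: state=(2.033, 0.059)
t=2.500: state=(2.036, 0.144)
t=3.000: state=(2.016, 0.227)
t=3.500: state=(1.991, 0.307)
t=4.000: state=(1.964, 0.385)
t=4.500: state=(1.938, 0.460)
t=5.000: state=(1.911, 0.532)
t=5.500: state=(1.884, 0.603)
t=6.000: state=(1.857, 0.671)
t=6.500: state=(1.830, 0.736)
t=7.000: state=(1.802, 0.800)
t=7.500: state=(1.775, 0.861)
t=8.000: state=(1.747, 0.920)
t=8.500: state=(1.719, 0.976)
t=9.000: state=(1.691, 1.031)
t=9.500: state=(1.662, 1.084)
t=10.000: state=(1.633, 1.134)
t=10.500: state=(1.603, 1.183)
t=11.000: state=(1.573, 1.230)
t=11.500: state=(1.543, 1.274)
t=12.000: state=(1.512, 1.317)
t=12.500: state=(1.480, 1.358)
t=13.000: state=(1.447, 1.397)
t=13.500: state=(1.414, 1.434)
t=13.880: state=(1.387, 1.461)
compare at T: v=1.387, w=1.461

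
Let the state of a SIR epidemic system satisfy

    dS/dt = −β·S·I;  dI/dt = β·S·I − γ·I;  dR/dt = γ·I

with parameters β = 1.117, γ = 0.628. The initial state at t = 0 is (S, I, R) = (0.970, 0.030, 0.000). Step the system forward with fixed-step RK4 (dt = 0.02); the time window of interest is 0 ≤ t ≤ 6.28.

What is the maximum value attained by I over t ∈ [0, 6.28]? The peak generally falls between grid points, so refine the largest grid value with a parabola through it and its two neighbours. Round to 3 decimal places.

t=0.000: state=(0.970, 0.030, 0.000)
step 1 (dt=0.02): k1=(-0.033, 0.014, 0.019), k2=(-0.033, 0.014, 0.019), k3=(-0.033, 0.014, 0.019), k4=(-0.033, 0.014, 0.019); state += dt/6·(k1+2k2+2k3+k4)
t=0.020: state=(0.969, 0.030, 0.000)
t=0.040: state=(0.969, 0.031, 0.001)
t=0.060: state=(0.968, 0.031, 0.001)
continuing one RK4 step at a time; state shown every 25 steps (Δt=0.5):
t=0.500: state=(0.952, 0.037, 0.011)
t=1.000: state=(0.930, 0.046, 0.024)
t=1.500: state=(0.904, 0.056, 0.040)
t=2.000: state=(0.873, 0.068, 0.059)
t=2.500: state=(0.838, 0.080, 0.082)
t=3.000: state=(0.798, 0.092, 0.109)
t=3.500: state=(0.756, 0.104, 0.140)
t=4.000: state=(0.711, 0.114, 0.175)
t=4.500: state=(0.665, 0.123, 0.212)
t=5.000: state=(0.620, 0.128, 0.251)
t=5.500: state=(0.577, 0.131, 0.292)
t=6.000: state=(0.536, 0.131, 0.333)
t=6.280: state=(0.515, 0.129, 0.356)
largest grid value and its neighbours: I(5.660)=0.13114, I(5.680)=0.13114, I(5.700)=0.13114
parabola through these three points peaks at t≈5.676 with I≈0.13114

max I = 0.131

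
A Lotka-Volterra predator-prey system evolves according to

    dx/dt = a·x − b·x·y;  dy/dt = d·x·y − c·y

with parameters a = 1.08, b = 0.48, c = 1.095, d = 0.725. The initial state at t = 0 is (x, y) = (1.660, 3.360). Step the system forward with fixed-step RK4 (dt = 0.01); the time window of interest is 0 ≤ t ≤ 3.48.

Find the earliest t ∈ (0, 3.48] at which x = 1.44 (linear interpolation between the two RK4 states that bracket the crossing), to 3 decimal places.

t=0.000: state=(1.660, 3.360)
step 1 (dt=0.01): k1=(-0.884, 0.365), k2=(-0.884, 0.354), k3=(-0.884, 0.354), k4=(-0.883, 0.343); state += dt/6·(k1+2k2+2k3+k4)
t=0.010: state=(1.651, 3.364)
t=0.020: state=(1.642, 3.367)
t=0.030: state=(1.634, 3.370)
continuing one RK4 step at a time; state shown every 20 steps (Δt=0.2):
t=0.200: state=(1.489, 3.391)
t=0.260: state=(1.441, 3.384)
next step: t=0.270: state=(1.433, 3.382) — x has crossed 1.44
linear interpolation between t=0.260 (1.44099) and t=0.270 (1.43318) → t≈0.261

t = 0.261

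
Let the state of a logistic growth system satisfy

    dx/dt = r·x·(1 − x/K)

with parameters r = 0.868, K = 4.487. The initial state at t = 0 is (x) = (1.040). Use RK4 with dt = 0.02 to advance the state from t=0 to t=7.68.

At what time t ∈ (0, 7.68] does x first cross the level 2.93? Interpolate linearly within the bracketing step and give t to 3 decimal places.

t = 2.109

t=0.000: state=(1.040)
step 1 (dt=0.02): k1=(0.693), k2=(0.697), k3=(0.697), k4=(0.700); state += dt/6·(k1+2k2+2k3+k4)
t=0.020: state=(1.054)
t=0.040: state=(1.068)
t=0.060: state=(1.082)
continuing one RK4 step at a time; state shown every 25 steps (Δt=0.5):
t=0.500: state=(1.426)
t=1.000: state=(1.876)
t=1.500: state=(2.360)
t=2.000: state=(2.833)
t=2.100: state=(2.922)
next step: t=2.120: state=(2.940) — x has crossed 2.93
linear interpolation between t=2.100 (2.92214) and t=2.120 (2.93978) → t≈2.109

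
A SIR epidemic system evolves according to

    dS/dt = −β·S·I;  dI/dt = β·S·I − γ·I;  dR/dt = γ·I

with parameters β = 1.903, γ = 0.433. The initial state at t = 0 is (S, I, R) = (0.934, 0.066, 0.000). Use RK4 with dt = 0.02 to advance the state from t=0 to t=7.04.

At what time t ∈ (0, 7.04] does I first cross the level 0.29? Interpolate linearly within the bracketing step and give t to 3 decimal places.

t = 1.355

t=0.000: state=(0.934, 0.066, 0.000)
step 1 (dt=0.02): k1=(-0.117, 0.089, 0.029), k2=(-0.119, 0.090, 0.029), k3=(-0.119, 0.090, 0.029), k4=(-0.120, 0.091, 0.029); state += dt/6·(k1+2k2+2k3+k4)
t=0.020: state=(0.932, 0.068, 0.001)
t=0.040: state=(0.929, 0.070, 0.001)
t=0.060: state=(0.927, 0.072, 0.002)
continuing one RK4 step at a time; state shown every 25 steps (Δt=0.5):
t=0.500: state=(0.855, 0.125, 0.020)
t=1.000: state=(0.729, 0.215, 0.056)
t=1.340: state=(0.620, 0.287, 0.093)
next step: t=1.360: state=(0.613, 0.291, 0.096) — I has crossed 0.29
linear interpolation between t=1.340 (0.28674) and t=1.360 (0.29101) → t≈1.355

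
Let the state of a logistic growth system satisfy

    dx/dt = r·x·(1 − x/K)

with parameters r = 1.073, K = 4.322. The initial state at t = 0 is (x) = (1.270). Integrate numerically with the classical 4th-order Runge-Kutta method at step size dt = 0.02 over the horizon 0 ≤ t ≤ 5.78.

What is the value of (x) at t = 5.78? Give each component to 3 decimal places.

(x) = (4.301)

t=0.000: state=(1.270)
step 1 (dt=0.02): k1=(0.962), k2=(0.967), k3=(0.967), k4=(0.971); state += dt/6·(k1+2k2+2k3+k4)
t=0.020: state=(1.289)
t=0.040: state=(1.309)
t=0.060: state=(1.328)
continuing one RK4 step at a time; state shown every 10 steps (Δt=0.2):
t=0.200: state=(1.471)
t=0.400: state=(1.685)
t=0.600: state=(1.910)
t=0.800: state=(2.141)
t=1.000: state=(2.372)
t=1.200: state=(2.599)
t=1.400: state=(2.816)
t=1.600: state=(3.019)
t=1.800: state=(3.205)
t=2.000: state=(3.374)
t=2.200: state=(3.523)
t=2.400: state=(3.654)
t=2.600: state=(3.766)
t=2.800: state=(3.862)
t=3.000: state=(3.943)
t=3.200: state=(4.011)
t=3.400: state=(4.067)
t=3.600: state=(4.114)
t=3.800: state=(4.153)
t=4.000: state=(4.184)
t=4.200: state=(4.210)
t=4.400: state=(4.231)
t=4.600: state=(4.249)
t=4.800: state=(4.263)
t=5.000: state=(4.274)
t=5.200: state=(4.283)
t=5.400: state=(4.291)
t=5.600: state=(4.297)
t=5.780: state=(4.301)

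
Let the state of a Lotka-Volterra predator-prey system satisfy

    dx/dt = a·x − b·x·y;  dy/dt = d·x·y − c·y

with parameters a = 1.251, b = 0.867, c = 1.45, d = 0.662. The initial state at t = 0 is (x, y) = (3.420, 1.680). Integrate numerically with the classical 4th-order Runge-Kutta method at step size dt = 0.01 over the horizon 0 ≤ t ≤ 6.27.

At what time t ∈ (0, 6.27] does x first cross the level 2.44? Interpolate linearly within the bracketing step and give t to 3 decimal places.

t = 0.626

t=0.000: state=(3.420, 1.680)
step 1 (dt=0.01): k1=(-0.703, 1.368), k2=(-0.723, 1.369), k3=(-0.723, 1.369), k4=(-0.742, 1.371); state += dt/6·(k1+2k2+2k3+k4)
t=0.010: state=(3.413, 1.694)
t=0.020: state=(3.405, 1.707)
t=0.030: state=(3.397, 1.721)
continuing one RK4 step at a time; state shown every 25 steps (Δt=0.25):
t=0.250: state=(3.131, 2.016)
t=0.500: state=(2.683, 2.273)
t=0.620: state=(2.451, 2.342)
next step: t=0.630: state=(2.432, 2.346) — x has crossed 2.44
linear interpolation between t=0.620 (2.45096) and t=0.630 (2.43188) → t≈0.626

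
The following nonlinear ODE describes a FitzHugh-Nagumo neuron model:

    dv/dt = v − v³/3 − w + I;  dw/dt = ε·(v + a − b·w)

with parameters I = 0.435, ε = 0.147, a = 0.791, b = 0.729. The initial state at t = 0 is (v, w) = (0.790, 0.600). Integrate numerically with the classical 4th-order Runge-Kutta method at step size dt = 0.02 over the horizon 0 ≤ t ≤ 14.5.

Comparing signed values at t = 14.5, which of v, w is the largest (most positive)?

largest component: w

t=0.000: state=(0.790, 0.600)
step 1 (dt=0.02): k1=(0.461, 0.168), k2=(0.461, 0.169), k3=(0.461, 0.169), k4=(0.461, 0.169); state += dt/6·(k1+2k2+2k3+k4)
t=0.020: state=(0.799, 0.603)
t=0.040: state=(0.808, 0.607)
t=0.060: state=(0.818, 0.610)
continuing one RK4 step at a time; state shown every 25 steps (Δt=0.5):
t=0.500: state=(1.012, 0.690)
t=1.000: state=(1.186, 0.790)
t=1.500: state=(1.284, 0.894)
t=2.000: state=(1.312, 0.997)
t=2.500: state=(1.288, 1.095)
t=3.000: state=(1.231, 1.185)
t=3.500: state=(1.149, 1.265)
t=4.000: state=(1.044, 1.334)
t=4.500: state=(0.912, 1.391)
t=5.000: state=(0.741, 1.435)
t=5.500: state=(0.506, 1.462)
t=6.000: state=(0.154, 1.466)
t=6.500: state=(-0.408, 1.439)
t=7.000: state=(-1.186, 1.364)
t=7.500: state=(-1.775, 1.240)
t=8.000: state=(-1.958, 1.097)
t=8.500: state=(-1.966, 0.955)
t=9.000: state=(-1.931, 0.823)
t=9.500: state=(-1.888, 0.700)
t=10.000: state=(-1.842, 0.586)
t=10.500: state=(-1.797, 0.482)
t=11.000: state=(-1.752, 0.387)
t=11.500: state=(-1.708, 0.299)
t=12.000: state=(-1.664, 0.220)
t=12.500: state=(-1.621, 0.147)
t=13.000: state=(-1.578, 0.082)
t=13.500: state=(-1.536, 0.023)
t=14.000: state=(-1.494, -0.030)
t=14.500: state=(-1.453, -0.078)
compare at T: v=-1.453, w=-0.078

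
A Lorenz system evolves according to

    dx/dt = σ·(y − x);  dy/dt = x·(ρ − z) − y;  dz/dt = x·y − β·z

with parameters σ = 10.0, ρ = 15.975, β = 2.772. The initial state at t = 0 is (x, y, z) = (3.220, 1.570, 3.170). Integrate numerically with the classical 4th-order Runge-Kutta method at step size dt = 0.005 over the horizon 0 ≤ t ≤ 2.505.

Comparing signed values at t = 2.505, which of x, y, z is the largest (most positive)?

largest component: z

t=0.000: state=(3.220, 1.570, 3.170)
step 1 (dt=0.005): k1=(-16.500, 39.662, -3.732), k2=(-15.096, 39.064, -3.456), k3=(-15.146, 39.109, -3.456), k4=(-13.787, 38.551, -3.188); state += dt/6·(k1+2k2+2k3+k4)
t=0.005: state=(3.144, 1.765, 3.153)
t=0.010: state=(3.082, 1.956, 3.138)
t=0.015: state=(3.031, 2.142, 3.126)
continuing one RK4 step at a time; state shown every 20 steps (Δt=0.1):
t=0.100: state=(3.507, 5.197, 3.351)
t=0.200: state=(6.228, 9.909, 5.768)
t=0.300: state=(10.305, 14.058, 13.560)
t=0.400: state=(11.562, 9.543, 22.835)
t=0.500: state=(7.250, 2.009, 21.892)
t=0.600: state=(3.014, 0.074, 16.924)
t=0.700: state=(1.184, 0.231, 12.842)
t=0.800: state=(0.714, 0.596, 9.764)
t=0.900: state=(0.799, 1.056, 7.452)
t=1.000: state=(1.226, 1.845, 5.774)
t=1.100: state=(2.120, 3.349, 4.752)
t=1.200: state=(3.845, 6.159, 4.836)
t=1.300: state=(6.865, 10.542, 7.639)
t=1.400: state=(10.490, 13.288, 15.455)
t=1.500: state=(10.724, 8.085, 22.539)
t=1.600: state=(6.583, 2.067, 20.712)
t=1.700: state=(3.061, 0.688, 16.162)
t=1.800: state=(1.631, 0.958, 12.395)
t=1.900: state=(1.416, 1.568, 9.552)
t=2.000: state=(1.849, 2.563, 7.528)
t=2.100: state=(2.901, 4.341, 6.415)
t=2.200: state=(4.853, 7.367, 6.849)
t=2.300: state=(7.862, 11.163, 10.488)
t=2.400: state=(10.465, 11.650, 17.776)
t=2.500: state=(9.371, 6.248, 21.650)
t=2.505: state=(9.212, 5.955, 21.633)
compare at T: x=9.212, y=5.955, z=21.633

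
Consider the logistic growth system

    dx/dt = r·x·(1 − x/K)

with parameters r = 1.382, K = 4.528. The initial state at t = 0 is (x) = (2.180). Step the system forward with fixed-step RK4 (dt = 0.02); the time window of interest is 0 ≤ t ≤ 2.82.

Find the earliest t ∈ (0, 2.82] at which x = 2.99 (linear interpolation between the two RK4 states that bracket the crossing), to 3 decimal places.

t = 0.535

t=0.000: state=(2.180)
step 1 (dt=0.02): k1=(1.562), k2=(1.563), k3=(1.563), k4=(1.564); state += dt/6·(k1+2k2+2k3+k4)
t=0.020: state=(2.211)
t=0.040: state=(2.243)
t=0.060: state=(2.274)
continuing one RK4 step at a time; state shown every 5 steps (Δt=0.1):
t=0.100: state=(2.336)
t=0.200: state=(2.492)
t=0.300: state=(2.646)
t=0.400: state=(2.796)
t=0.500: state=(2.941)
t=0.520: state=(2.969)
next step: t=0.540: state=(2.997) — x has crossed 2.99
linear interpolation between t=0.520 (2.96923) and t=0.540 (2.99735) → t≈0.535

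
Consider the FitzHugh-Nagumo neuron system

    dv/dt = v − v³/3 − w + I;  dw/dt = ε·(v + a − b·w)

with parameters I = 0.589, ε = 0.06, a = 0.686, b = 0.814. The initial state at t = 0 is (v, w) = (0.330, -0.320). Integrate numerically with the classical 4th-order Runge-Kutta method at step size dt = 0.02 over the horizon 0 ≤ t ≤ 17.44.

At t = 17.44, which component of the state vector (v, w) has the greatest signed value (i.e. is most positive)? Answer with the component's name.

largest component: w

t=0.000: state=(0.330, -0.320)
step 1 (dt=0.02): k1=(1.227, 0.077), k2=(1.237, 0.077), k3=(1.237, 0.077), k4=(1.247, 0.078); state += dt/6·(k1+2k2+2k3+k4)
t=0.020: state=(0.355, -0.318)
t=0.040: state=(0.380, -0.317)
t=0.060: state=(0.405, -0.315)
continuing one RK4 step at a time; state shown every 50 steps (Δt=1):
t=1.000: state=(1.682, -0.204)
t=2.000: state=(1.985, -0.042)
t=3.000: state=(1.951, 0.115)
t=4.000: state=(1.898, 0.263)
t=5.000: state=(1.843, 0.400)
t=6.000: state=(1.788, 0.527)
t=7.000: state=(1.732, 0.645)
t=8.000: state=(1.675, 0.755)
t=9.000: state=(1.617, 0.855)
t=10.000: state=(1.558, 0.947)
t=11.000: state=(1.496, 1.032)
t=12.000: state=(1.432, 1.109)
t=13.000: state=(1.364, 1.178)
t=14.000: state=(1.290, 1.240)
t=15.000: state=(1.210, 1.294)
t=16.000: state=(1.118, 1.341)
t=17.000: state=(1.008, 1.379)
t=17.440: state=(0.950, 1.393)
compare at T: v=0.950, w=1.393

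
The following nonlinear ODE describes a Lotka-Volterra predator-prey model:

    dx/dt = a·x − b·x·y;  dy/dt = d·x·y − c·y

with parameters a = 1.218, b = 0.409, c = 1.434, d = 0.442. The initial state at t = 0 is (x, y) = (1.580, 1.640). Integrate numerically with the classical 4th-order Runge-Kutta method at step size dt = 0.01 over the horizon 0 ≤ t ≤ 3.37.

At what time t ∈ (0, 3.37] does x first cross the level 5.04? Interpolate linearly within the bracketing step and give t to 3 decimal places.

t = 1.603

t=0.000: state=(1.580, 1.640)
step 1 (dt=0.01): k1=(0.865, -1.206), k2=(0.871, -1.199), k3=(0.871, -1.199), k4=(0.877, -1.191); state += dt/6·(k1+2k2+2k3+k4)
t=0.010: state=(1.589, 1.628)
t=0.020: state=(1.598, 1.616)
t=0.030: state=(1.607, 1.604)
continuing one RK4 step at a time; state shown every 20 steps (Δt=0.2):
t=0.200: state=(1.779, 1.428)
t=0.400: state=(2.033, 1.268)
t=0.600: state=(2.350, 1.155)
t=0.800: state=(2.737, 1.085)
t=1.000: state=(3.200, 1.058)
t=1.200: state=(3.742, 1.079)
t=1.400: state=(4.359, 1.158)
t=1.600: state=(5.029, 1.316)
next step: t=1.610: state=(5.064, 1.326) — x has crossed 5.04
linear interpolation between t=1.600 (5.02942) and t=1.610 (5.06363) → t≈1.603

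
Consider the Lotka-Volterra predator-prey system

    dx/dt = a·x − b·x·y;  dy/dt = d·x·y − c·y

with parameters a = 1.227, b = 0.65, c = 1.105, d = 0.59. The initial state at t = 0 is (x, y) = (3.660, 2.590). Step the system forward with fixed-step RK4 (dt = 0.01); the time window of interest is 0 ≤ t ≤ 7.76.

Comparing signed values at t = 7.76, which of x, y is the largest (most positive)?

largest component: y

t=0.000: state=(3.660, 2.590)
step 1 (dt=0.01): k1=(-1.671, 2.731), k2=(-1.699, 2.732), k3=(-1.699, 2.732), k4=(-1.728, 2.733); state += dt/6·(k1+2k2+2k3+k4)
t=0.010: state=(3.643, 2.617)
t=0.020: state=(3.625, 2.645)
t=0.030: state=(3.607, 2.672)
continuing one RK4 step at a time; state shown every 50 steps (Δt=0.5):
t=0.500: state=(2.383, 3.685)
t=1.000: state=(1.307, 3.593)
t=1.500: state=(0.847, 2.809)
t=2.000: state=(0.717, 2.025)
t=2.500: state=(0.758, 1.443)
t=3.000: state=(0.936, 1.063)
t=3.500: state=(1.273, 0.843)
t=4.000: state=(1.818, 0.761)
t=4.500: state=(2.603, 0.836)
t=5.000: state=(3.498, 1.186)
t=5.500: state=(3.871, 2.077)
t=6.000: state=(2.942, 3.365)
t=6.500: state=(1.643, 3.766)
t=7.000: state=(0.973, 3.141)
t=7.500: state=(0.742, 2.311)
t=7.760: state=(0.714, 1.938)
compare at T: x=0.714, y=1.938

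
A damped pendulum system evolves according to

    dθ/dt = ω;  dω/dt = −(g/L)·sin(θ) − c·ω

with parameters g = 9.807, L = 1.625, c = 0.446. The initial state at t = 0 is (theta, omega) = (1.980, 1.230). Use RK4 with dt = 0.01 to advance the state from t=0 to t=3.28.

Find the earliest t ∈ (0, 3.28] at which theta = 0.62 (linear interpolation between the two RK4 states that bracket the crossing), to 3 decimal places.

t=0.000: state=(1.980, 1.230)
step 1 (dt=0.01): k1=(1.230, -6.085), k2=(1.200, -6.057), k3=(1.200, -6.057), k4=(1.169, -6.029); state += dt/6·(k1+2k2+2k3+k4)
t=0.010: state=(1.992, 1.169)
t=0.020: state=(2.003, 1.109)
t=0.030: state=(2.014, 1.050)
continuing one RK4 step at a time; state shown every 20 steps (Δt=0.2):
t=0.200: state=(2.111, 0.109)
t=0.400: state=(2.031, -0.904)
t=0.600: state=(1.749, -1.914)
t=0.800: state=(1.267, -2.893)
t=0.990: state=(0.648, -3.546)
next step: t=1.000: state=(0.612, -3.566) — theta has crossed 0.62
linear interpolation between t=0.990 (0.64780) and t=1.000 (0.61224) → t≈0.998

t = 0.998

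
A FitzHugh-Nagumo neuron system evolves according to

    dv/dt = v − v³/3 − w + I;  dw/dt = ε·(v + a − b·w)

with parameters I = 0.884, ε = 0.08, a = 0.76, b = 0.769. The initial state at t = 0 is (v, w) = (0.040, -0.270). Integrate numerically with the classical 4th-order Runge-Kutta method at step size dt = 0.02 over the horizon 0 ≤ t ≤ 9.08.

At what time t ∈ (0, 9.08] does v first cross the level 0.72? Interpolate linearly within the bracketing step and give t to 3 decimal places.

t = 0.465

t=0.000: state=(0.040, -0.270)
step 1 (dt=0.02): k1=(1.194, 0.081), k2=(1.205, 0.082), k3=(1.205, 0.082), k4=(1.216, 0.082); state += dt/6·(k1+2k2+2k3+k4)
t=0.020: state=(0.064, -0.268)
t=0.040: state=(0.089, -0.267)
t=0.060: state=(0.114, -0.265)
t=0.460: state=(0.711, -0.222)
next step: t=0.480: state=(0.745, -0.219) — v has crossed 0.72
linear interpolation between t=0.460 (0.71104) and t=0.480 (0.74512) → t≈0.465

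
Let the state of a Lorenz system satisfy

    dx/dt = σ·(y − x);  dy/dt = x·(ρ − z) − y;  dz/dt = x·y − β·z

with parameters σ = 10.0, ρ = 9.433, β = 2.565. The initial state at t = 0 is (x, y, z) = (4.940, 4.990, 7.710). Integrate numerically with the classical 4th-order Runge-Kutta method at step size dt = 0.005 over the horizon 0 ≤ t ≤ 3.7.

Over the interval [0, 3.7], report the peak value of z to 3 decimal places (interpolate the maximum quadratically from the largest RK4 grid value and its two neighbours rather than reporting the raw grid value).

t=0.000: state=(4.940, 4.990, 7.710)
step 1 (dt=0.005): k1=(0.500, 3.522, 4.874), k2=(0.576, 3.455, 4.893), k3=(0.572, 3.455, 4.893), k4=(0.644, 3.388, 4.911); state += dt/6·(k1+2k2+2k3+k4)
t=0.005: state=(4.943, 5.007, 7.734)
t=0.010: state=(4.946, 5.024, 7.759)
t=0.015: state=(4.951, 5.040, 7.784)
continuing one RK4 step at a time; state shown every 40 steps (Δt=0.2):
t=0.200: state=(5.158, 5.176, 8.722)
t=0.400: state=(4.883, 4.632, 9.103)
t=0.600: state=(4.410, 4.241, 8.611)
t=0.800: state=(4.306, 4.367, 8.039)
t=1.000: state=(4.579, 4.758, 7.989)
t=1.200: state=(4.875, 4.959, 8.429)
t=1.400: state=(4.854, 4.759, 8.781)
t=1.600: state=(4.603, 4.480, 8.653)
t=1.800: state=(4.461, 4.451, 8.311)
t=2.000: state=(4.552, 4.639, 8.172)
t=2.200: state=(4.731, 4.802, 8.343)
t=2.400: state=(4.783, 4.761, 8.579)
t=2.600: state=(4.674, 4.603, 8.598)
t=2.800: state=(4.563, 4.534, 8.429)
t=3.000: state=(4.572, 4.606, 8.300)
t=3.200: state=(4.665, 4.712, 8.343)
t=3.400: state=(4.723, 4.728, 8.476)
t=3.600: state=(4.688, 4.654, 8.532)
t=3.700: state=(4.652, 4.615, 8.510)
largest grid value and its neighbours: z(0.365)=9.11273, z(0.370)=9.11323, z(0.375)=9.11307
parabola through these three points peaks at t≈0.371 with z≈9.11325

max z = 9.113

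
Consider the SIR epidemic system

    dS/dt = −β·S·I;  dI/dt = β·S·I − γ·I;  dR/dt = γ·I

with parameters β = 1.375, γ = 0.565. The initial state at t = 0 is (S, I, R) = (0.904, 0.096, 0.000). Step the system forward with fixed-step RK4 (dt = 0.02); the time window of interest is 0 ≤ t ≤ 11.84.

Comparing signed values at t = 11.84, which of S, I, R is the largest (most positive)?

t=0.000: state=(0.904, 0.096, 0.000)
step 1 (dt=0.02): k1=(-0.119, 0.065, 0.054), k2=(-0.120, 0.065, 0.055), k3=(-0.120, 0.065, 0.055), k4=(-0.121, 0.066, 0.055); state += dt/6·(k1+2k2+2k3+k4)
t=0.020: state=(0.902, 0.097, 0.001)
t=0.040: state=(0.899, 0.099, 0.002)
t=0.060: state=(0.897, 0.100, 0.003)
continuing one RK4 step at a time; state shown every 25 steps (Δt=0.5):
t=0.500: state=(0.836, 0.132, 0.032)
t=1.000: state=(0.753, 0.172, 0.075)
t=1.500: state=(0.661, 0.211, 0.129)
t=2.000: state=(0.565, 0.242, 0.193)
t=2.500: state=(0.475, 0.261, 0.264)
t=3.000: state=(0.396, 0.265, 0.339)
t=3.500: state=(0.331, 0.256, 0.413)
t=4.000: state=(0.279, 0.238, 0.483)
t=4.500: state=(0.239, 0.214, 0.547)
t=5.000: state=(0.208, 0.188, 0.604)
t=5.500: state=(0.184, 0.162, 0.653)
t=6.000: state=(0.166, 0.138, 0.696)
t=6.500: state=(0.152, 0.116, 0.731)
t=7.000: state=(0.142, 0.097, 0.761)
t=7.500: state=(0.133, 0.080, 0.786)
t=8.000: state=(0.127, 0.066, 0.807)
t=8.500: state=(0.122, 0.054, 0.824)
t=9.000: state=(0.118, 0.044, 0.838)
t=9.500: state=(0.114, 0.036, 0.849)
t=10.000: state=(0.112, 0.030, 0.859)
t=10.500: state=(0.110, 0.024, 0.866)
t=11.000: state=(0.108, 0.020, 0.872)
t=11.500: state=(0.107, 0.016, 0.877)
t=11.840: state=(0.106, 0.014, 0.880)
compare at T: S=0.106, I=0.014, R=0.880

largest component: R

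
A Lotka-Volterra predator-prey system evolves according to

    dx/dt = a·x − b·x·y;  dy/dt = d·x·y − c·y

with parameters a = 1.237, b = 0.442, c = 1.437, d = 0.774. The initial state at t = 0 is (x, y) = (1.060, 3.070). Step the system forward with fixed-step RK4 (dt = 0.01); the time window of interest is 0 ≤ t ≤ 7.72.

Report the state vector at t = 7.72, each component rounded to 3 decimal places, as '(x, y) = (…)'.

t=0.000: state=(1.060, 3.070)
step 1 (dt=0.01): k1=(-0.127, -1.893), k2=(-0.123, -1.889), k3=(-0.123, -1.888), k4=(-0.118, -1.884); state += dt/6·(k1+2k2+2k3+k4)
t=0.010: state=(1.059, 3.051)
t=0.020: state=(1.058, 3.032)
t=0.030: state=(1.057, 3.014)
continuing one RK4 step at a time; state shown every 25 steps (Δt=0.25):
t=0.250: state=(1.055, 2.628)
t=0.500: state=(1.098, 2.258)
t=0.750: state=(1.185, 1.965)
t=1.000: state=(1.316, 1.746)
t=1.250: state=(1.492, 1.599)
t=1.500: state=(1.712, 1.521)
t=1.750: state=(1.973, 1.516)
t=2.000: state=(2.266, 1.594)
t=2.250: state=(2.565, 1.777)
t=2.500: state=(2.826, 2.092)
t=2.750: state=(2.981, 2.568)
t=3.000: state=(2.957, 3.195)
t=3.250: state=(2.725, 3.878)
t=3.500: state=(2.341, 4.427)
t=3.750: state=(1.923, 4.668)
t=4.000: state=(1.569, 4.562)
t=4.250: state=(1.315, 4.204)
t=4.500: state=(1.155, 3.722)
t=4.750: state=(1.073, 3.220)
t=5.000: state=(1.051, 2.759)
t=5.250: state=(1.079, 2.365)
t=5.500: state=(1.153, 2.048)
t=5.750: state=(1.271, 1.807)
t=6.000: state=(1.432, 1.637)
t=6.250: state=(1.638, 1.538)
t=6.500: state=(1.887, 1.509)
t=6.750: state=(2.172, 1.560)
t=7.000: state=(2.473, 1.707)
t=7.250: state=(2.752, 1.977)
t=7.500: state=(2.949, 2.401)
t=7.720: state=(2.993, 2.909)

(x, y) = (2.993, 2.909)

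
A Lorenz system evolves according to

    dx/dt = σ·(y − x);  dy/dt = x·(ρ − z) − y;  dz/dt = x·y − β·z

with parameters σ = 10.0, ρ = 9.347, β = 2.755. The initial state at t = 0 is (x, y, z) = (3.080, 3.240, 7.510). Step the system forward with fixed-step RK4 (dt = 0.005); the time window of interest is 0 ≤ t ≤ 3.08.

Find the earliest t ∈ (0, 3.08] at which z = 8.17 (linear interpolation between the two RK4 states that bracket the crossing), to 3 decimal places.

t = 0.499

t=0.000: state=(3.080, 3.240, 7.510)
step 1 (dt=0.005): k1=(1.600, 2.418, -10.711), k2=(1.620, 2.502, -10.605), k3=(1.622, 2.501, -10.605), k4=(1.644, 2.584, -10.500); state += dt/6·(k1+2k2+2k3+k4)
t=0.005: state=(3.088, 3.253, 7.457)
t=0.010: state=(3.096, 3.266, 7.405)
t=0.015: state=(3.105, 3.280, 7.354)
continuing one RK4 step at a time; state shown every 20 steps (Δt=0.1):
t=0.100: state=(3.311, 3.632, 6.655)
t=0.200: state=(3.737, 4.267, 6.268)
t=0.300: state=(4.351, 5.033, 6.411)
t=0.400: state=(5.049, 5.727, 7.102)
t=0.495: state=(5.602, 6.048, 8.124)
next step: t=0.500: state=(5.624, 6.051, 8.181) — z has crossed 8.17
linear interpolation between t=0.495 (8.12386) and t=0.500 (8.18134) → t≈0.499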